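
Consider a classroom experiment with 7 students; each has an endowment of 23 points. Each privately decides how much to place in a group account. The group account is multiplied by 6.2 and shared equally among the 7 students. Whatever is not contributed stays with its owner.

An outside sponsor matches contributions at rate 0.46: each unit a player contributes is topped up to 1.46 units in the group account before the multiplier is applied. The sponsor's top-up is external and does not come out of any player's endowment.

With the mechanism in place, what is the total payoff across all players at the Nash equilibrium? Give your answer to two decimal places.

1457.37 points

With the mechanism, a contributed unit returns 6.2 × 1.46 / 7 = 1.2931 per unit of net cost to the contributor — now above 1 — so contributing fully is weakly dominant for every player.
At the Nash equilibrium everyone contributes 23. Group total payoff = 6.2 × 1.46 × 161 = 1457.37.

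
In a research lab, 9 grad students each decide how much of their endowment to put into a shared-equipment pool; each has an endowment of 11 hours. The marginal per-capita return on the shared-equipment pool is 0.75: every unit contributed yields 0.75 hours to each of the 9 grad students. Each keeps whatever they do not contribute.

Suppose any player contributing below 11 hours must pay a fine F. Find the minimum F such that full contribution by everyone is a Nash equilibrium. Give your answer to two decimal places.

Given the others contribute fully, the best deviation is to contribute 0 (any partial contribution still incurs the fine and gives up units whose private return 0.75 is below 1).
Deviating from 11 to 0 saves 11 hours but forfeits the deviator's share of the drop in the shared-equipment pool: 0.75 × 11 = 8.25.
So the deviation gain is 11 − 8.25 = 2.75, and the fine must be at least 2.75 hours to wipe it out.

2.75 hours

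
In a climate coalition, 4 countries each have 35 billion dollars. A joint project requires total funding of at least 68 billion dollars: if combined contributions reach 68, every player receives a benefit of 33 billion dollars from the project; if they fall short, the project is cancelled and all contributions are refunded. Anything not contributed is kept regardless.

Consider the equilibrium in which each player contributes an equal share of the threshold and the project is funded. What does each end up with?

51 billion dollars

Equal share of the threshold: 68/4 = 17.
At this profile no one gains by cutting their contribution: any cut drops the total below 68, the project is cancelled, contributions are refunded, and the deviator ends with 35, which is less than 35 − 17 + 33 = 51. Contributing more than 17 just wastes the excess. So contributing exactly 17 is a best response.
Each player's payoff: 35 − 17 + 33 = 51.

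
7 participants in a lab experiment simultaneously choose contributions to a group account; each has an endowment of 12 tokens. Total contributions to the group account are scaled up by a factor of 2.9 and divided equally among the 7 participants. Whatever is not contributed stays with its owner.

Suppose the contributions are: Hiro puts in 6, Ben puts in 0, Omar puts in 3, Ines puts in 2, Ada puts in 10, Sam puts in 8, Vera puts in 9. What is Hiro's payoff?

Total contributed: 6 + 0 + 3 + 2 + 10 + 8 + 9 = 38.
Each receives 2.9 × 38 / 7 = 15.74 from the group account.
Hiro keeps 12 − 6 = 6, so Hiro's payoff is 6 + 15.74 = 21.74.

21.74 tokens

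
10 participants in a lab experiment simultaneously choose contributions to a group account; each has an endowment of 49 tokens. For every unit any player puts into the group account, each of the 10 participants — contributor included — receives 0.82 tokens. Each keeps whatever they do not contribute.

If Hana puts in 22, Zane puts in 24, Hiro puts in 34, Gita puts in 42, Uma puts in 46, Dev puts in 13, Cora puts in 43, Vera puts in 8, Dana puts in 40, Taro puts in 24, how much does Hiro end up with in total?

257.72 tokens

Total contributed: 22 + 24 + 34 + 42 + 46 + 13 + 43 + 8 + 40 + 24 = 296.
Each receives 0.82 × 296 = 242.72 from the group account.
Hiro keeps 49 − 34 = 15, so Hiro's payoff is 15 + 242.72 = 257.72.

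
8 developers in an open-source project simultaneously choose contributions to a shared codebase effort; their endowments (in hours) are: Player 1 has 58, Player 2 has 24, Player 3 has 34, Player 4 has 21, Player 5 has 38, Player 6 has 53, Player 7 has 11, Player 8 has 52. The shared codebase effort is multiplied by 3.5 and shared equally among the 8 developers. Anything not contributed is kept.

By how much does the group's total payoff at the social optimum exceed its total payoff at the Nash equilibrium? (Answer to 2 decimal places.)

The private return per contributed unit is 3.5/8 = 0.4375 < 1 for every player regardless of endowment, so the Nash equilibrium is zero contribution and the group total is Σ E_j = 58 + 24 + 34 + 21 + 38 + 53 + 11 + 52 = 291.
Each contributed unit returns 3.500 to the group, so the social optimum is full contribution by everyone: group total = 3.500 × 291 = 1018.50.
Efficiency loss = (3.500 − 1) × 291 = 727.50.

727.50 hours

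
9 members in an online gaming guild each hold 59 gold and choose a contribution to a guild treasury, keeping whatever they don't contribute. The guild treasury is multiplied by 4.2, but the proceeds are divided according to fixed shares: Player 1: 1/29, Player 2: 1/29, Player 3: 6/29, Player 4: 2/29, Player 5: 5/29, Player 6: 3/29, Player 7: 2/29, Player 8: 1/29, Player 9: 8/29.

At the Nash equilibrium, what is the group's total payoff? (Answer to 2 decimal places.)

719.80 gold

A player with share s gets back 4.2·s per unit contributed, so full contribution is dominant for anyone with s > 1/4.2 = 0.2381 and zero contribution is dominant for anyone below.
Player 9 alone (share 8/29) is above the threshold, contributing 59; the remaining 8 contribute 0. Total contributed: 59.
The guild treasury pays out 4.2 × 59 = 247.80 in total (split across the unequal shares, but the aggregate is all that matters for the group sum).
The 8 free-riders keep 59 each, adding 472. Group total = 472 + 247.80 = 719.80.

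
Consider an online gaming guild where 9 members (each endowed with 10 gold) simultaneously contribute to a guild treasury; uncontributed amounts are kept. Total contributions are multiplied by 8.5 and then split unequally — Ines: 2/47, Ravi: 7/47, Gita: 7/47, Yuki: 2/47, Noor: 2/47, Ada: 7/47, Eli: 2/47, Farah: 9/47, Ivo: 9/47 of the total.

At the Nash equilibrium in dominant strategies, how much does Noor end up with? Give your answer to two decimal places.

A player with share s gets back 8.5·s per unit contributed, so full contribution is dominant for anyone with s > 1/8.5 = 0.1176 and zero contribution is dominant for anyone below.
The shares above 0.1176 belong to Ravi, Gita, Ada, Farah and Ivo, contributing 10 each; the remaining 4 contribute 0. Total contributed: 50.
Noor keeps 10 and receives 8.5 × 50 × 2/47 = 18.09 from the guild treasury, for a payoff of 28.09.

28.09 gold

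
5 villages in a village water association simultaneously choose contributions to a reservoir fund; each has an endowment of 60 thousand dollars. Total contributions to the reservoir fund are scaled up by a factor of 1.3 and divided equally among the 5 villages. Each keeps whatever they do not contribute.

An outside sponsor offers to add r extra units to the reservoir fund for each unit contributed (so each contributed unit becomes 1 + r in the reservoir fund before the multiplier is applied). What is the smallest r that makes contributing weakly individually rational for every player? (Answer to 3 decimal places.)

With matching at rate r, one contributed unit becomes (1 + r) in the reservoir fund and returns 1.3 × (1 + r) / 5 to the contributor.
Setting this equal to 1: 1 + r = 5/1.3 = 3.8462.
So the minimum matching rate is r = 3.8462 − 1 = 2.846.

2.846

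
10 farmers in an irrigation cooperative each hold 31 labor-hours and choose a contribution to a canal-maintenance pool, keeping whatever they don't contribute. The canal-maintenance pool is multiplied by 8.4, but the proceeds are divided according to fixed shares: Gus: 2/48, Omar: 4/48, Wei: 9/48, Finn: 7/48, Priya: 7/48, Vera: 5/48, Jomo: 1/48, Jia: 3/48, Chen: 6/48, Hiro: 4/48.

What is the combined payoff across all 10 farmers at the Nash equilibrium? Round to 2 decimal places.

A player with share s gets back 8.4·s per unit contributed, so full contribution is dominant for anyone with s > 1/8.4 = 0.1190 and zero contribution is dominant for anyone below.
The shares above 0.1190 belong to Wei, Finn, Priya and Chen, contributing 31 each; the remaining 6 contribute 0. Total contributed: 124.
The canal-maintenance pool pays out 8.4 × 124 = 1041.60 in total (split across the unequal shares, but the aggregate is all that matters for the group sum).
The 6 free-riders keep 31 each, adding 186. Group total = 186 + 1041.60 = 1227.60.

1227.60 labor-hours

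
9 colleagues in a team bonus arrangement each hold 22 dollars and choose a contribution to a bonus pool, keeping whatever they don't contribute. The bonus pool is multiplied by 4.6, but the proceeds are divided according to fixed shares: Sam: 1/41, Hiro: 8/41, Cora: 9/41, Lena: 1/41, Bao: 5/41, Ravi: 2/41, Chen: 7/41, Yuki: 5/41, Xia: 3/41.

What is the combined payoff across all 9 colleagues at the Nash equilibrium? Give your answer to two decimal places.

Each unit j contributes comes back to j as 4.6 × (j's share), so j prefers to contribute only if that share exceeds 1/4.6 = 0.2174; otherwise keeping the unit dominates.
Only Cora (9/41) clears that bar, contributing 22; the remaining 8 contribute 0. Total contributed: 22.
The bonus pool pays out 4.6 × 22 = 101.20 in total (split across the unequal shares, but the aggregate is all that matters for the group sum).
The 8 free-riders keep 22 each, adding 176. Group total = 176 + 101.20 = 277.20.

277.20 dollars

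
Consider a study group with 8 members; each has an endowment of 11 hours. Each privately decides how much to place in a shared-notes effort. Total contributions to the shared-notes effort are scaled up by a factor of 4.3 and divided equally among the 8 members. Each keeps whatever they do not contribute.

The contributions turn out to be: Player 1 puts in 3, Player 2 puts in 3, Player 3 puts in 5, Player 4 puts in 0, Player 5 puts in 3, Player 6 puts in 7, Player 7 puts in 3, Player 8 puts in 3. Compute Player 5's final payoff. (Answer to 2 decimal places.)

Total contributed: 3 + 3 + 5 + 0 + 3 + 7 + 3 + 3 = 27.
Each receives 4.3 × 27 / 8 = 14.51 from the shared-notes effort.
Player 5 keeps 11 − 3 = 8, so Player 5's payoff is 8 + 14.51 = 22.51.

22.51 hours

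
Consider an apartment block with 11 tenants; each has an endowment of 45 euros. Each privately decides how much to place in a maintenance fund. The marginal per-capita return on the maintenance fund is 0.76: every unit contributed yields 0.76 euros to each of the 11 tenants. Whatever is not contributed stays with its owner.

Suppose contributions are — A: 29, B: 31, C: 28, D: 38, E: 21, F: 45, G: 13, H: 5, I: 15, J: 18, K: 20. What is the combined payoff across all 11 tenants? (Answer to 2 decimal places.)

2430.68 euros

Total contributed: 29 + 31 + 28 + 38 + 21 + 45 + 13 + 5 + 15 + 18 + 20 = 263; total kept: 11 × 45 − 263 = 232.
The maintenance fund pays out 0.76 × 11 × 263 = 2198.68 in aggregate.
Group total = 232 + 2198.68 = 2430.68.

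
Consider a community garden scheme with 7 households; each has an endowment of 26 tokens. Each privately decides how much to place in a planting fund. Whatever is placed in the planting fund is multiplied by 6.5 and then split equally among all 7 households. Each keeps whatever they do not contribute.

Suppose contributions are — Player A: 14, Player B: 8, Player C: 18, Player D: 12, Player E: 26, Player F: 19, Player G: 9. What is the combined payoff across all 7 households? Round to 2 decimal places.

Total contributed: 14 + 8 + 18 + 12 + 26 + 19 + 9 = 106; total kept: 7 × 26 − 106 = 76.
The planting fund pays out 6.5 × 106 = 689.00 in aggregate.
Group total = 76 + 689.00 = 765.00.

765.00 tokens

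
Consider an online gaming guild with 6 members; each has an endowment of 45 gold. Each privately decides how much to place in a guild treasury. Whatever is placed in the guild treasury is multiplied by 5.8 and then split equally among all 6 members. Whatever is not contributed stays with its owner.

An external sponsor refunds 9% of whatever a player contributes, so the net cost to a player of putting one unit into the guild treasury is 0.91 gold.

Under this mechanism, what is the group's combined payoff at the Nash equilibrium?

1590.30 gold

Under the mechanism each unit contributed yields (5.8/6) / 0.91 = 1.0623 back to its contributor per unit of net cost, which exceeds 1, making full contribution the dominant choice for everyone.
At the Nash equilibrium everyone contributes 45. Group total payoff = 6 × (45 × 0.09 + 5.8 × 45) = 1590.30.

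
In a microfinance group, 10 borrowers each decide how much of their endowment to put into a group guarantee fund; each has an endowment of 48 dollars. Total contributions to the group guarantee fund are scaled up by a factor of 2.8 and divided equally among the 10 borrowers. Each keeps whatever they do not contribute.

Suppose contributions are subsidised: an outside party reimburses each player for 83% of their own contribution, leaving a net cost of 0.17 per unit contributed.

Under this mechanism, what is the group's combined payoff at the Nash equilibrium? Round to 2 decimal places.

The effective private return per unit is now (2.8/10) / 0.17 = 1.6471 > 1, so every player's dominant strategy flips to full contribution.
At the Nash equilibrium everyone contributes 48. Group total payoff = 10 × (48 × 0.83 + 2.8 × 48) = 1742.40.

1742.40 dollars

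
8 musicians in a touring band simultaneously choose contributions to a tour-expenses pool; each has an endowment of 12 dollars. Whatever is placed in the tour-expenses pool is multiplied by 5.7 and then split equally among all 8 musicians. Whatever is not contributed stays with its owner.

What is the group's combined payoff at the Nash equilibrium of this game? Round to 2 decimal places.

96.00 dollars

Each contributed unit returns 5.7/8 = 0.7125 to its contributor — below 1 — so contributing 0 is dominant for every player. At the Nash equilibrium everyone keeps their 12, and the group total is 8 × 12 = 96.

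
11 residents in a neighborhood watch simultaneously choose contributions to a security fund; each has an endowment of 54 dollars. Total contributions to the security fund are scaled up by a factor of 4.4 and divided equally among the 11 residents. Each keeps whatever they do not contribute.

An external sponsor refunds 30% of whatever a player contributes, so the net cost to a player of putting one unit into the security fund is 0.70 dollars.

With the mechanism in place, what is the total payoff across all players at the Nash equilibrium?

With the mechanism, a contributed unit returns (4.4/11) / 0.70 = 0.5714 per unit of net cost — still below 1 — so contributing 0 remains dominant for every player.
At the Nash equilibrium no one contributes; group total payoff = 11 × 54 = 594.

594.00 dollars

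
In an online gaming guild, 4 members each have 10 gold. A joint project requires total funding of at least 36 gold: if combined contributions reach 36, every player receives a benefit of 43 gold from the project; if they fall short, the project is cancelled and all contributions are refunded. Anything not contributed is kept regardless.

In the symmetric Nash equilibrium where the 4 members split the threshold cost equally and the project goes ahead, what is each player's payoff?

Equal share of the threshold: 36/4 = 9.
At this profile no one gains by cutting their contribution: any cut drops the total below 36, the project is cancelled, contributions are refunded, and the deviator ends with 10, which is less than 10 − 9 + 43 = 44. Contributing more than 9 just wastes the excess. So contributing exactly 9 is a best response.
Each player's payoff: 10 − 9 + 43 = 44.

44 gold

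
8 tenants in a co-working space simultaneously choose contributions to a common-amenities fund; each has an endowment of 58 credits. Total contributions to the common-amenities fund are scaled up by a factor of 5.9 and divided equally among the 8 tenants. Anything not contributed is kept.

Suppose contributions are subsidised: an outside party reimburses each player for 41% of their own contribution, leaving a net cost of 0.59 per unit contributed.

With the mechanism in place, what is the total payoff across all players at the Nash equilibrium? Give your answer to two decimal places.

2927.84 credits

The effective private return per unit is now (5.9/8) / 0.59 = 1.2500 > 1, so every player's dominant strategy flips to full contribution.
So the Nash equilibrium is full contribution by all 8; the group earns 8 × (58 × 0.41 + 5.9 × 58) = 2927.84.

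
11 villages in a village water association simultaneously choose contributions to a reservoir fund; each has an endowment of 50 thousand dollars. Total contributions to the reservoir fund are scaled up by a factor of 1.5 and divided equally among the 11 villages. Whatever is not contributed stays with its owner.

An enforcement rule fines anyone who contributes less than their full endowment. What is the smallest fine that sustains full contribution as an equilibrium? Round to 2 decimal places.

43.18 thousand dollars

Given the others contribute fully, the best deviation is to contribute 0 (any partial contribution still incurs the fine and gives up units whose private return 0.1364 is below 1).
Deviating from 50 to 0 saves 50 thousand dollars but forfeits the deviator's share of the drop in the reservoir fund: 1.5/11 × 50 = 6.82.
So the deviation gain is 50 − 6.82 = 43.18, and the fine must be at least 43.18 thousand dollars to wipe it out.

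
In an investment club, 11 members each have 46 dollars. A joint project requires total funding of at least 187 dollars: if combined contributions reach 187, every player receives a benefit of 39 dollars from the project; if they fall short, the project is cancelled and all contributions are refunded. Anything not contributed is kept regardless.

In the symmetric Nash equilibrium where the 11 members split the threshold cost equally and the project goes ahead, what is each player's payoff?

Equal share of the threshold: 187/11 = 17.
At this profile no one gains by cutting their contribution: any cut drops the total below 187, the project is cancelled, contributions are refunded, and the deviator ends with 46, which is less than 46 − 17 + 39 = 68. Contributing more than 17 just wastes the excess. So contributing exactly 17 is a best response.
Each player's payoff: 46 − 17 + 39 = 68.

68 dollars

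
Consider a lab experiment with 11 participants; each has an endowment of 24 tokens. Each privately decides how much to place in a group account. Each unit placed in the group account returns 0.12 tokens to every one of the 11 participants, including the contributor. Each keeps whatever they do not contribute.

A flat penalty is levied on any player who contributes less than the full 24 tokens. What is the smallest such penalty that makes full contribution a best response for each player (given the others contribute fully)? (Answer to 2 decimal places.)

Given the others contribute fully, the best deviation is to contribute 0 (any partial contribution still incurs the fine and gives up units whose private return 0.12 is below 1).
Deviating from 24 to 0 saves 24 tokens but forfeits the deviator's share of the drop in the group account: 0.12 × 24 = 2.88.
So the deviation gain is 24 − 2.88 = 21.12, and the fine must be at least 21.12 tokens to wipe it out.

21.12 tokens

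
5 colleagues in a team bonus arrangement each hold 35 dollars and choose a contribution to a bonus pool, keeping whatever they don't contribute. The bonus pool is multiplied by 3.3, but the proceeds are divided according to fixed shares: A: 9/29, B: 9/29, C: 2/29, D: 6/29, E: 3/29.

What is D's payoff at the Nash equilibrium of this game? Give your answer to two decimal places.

82.79 dollars

Each unit j contributes comes back to j as 3.3 × (j's share), so j prefers to contribute only if that share exceeds 1/3.3 = 0.3030; otherwise keeping the unit dominates.
The shares above 0.3030 belong to A and B, contributing 35 each; the remaining 3 contribute 0. Total contributed: 70.
D keeps 35 and receives 3.3 × 70 × 6/29 = 47.79 from the bonus pool, for a payoff of 82.79.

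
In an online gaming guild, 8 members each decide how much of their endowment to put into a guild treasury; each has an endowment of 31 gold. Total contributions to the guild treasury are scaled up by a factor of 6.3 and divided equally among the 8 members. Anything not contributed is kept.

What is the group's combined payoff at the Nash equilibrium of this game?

Each contributed unit returns 6.3/8 = 0.7875 to its contributor — below 1 — so contributing 0 is dominant for every player. At the Nash equilibrium everyone keeps their 31, and the group total is 8 × 31 = 248.

248.00 gold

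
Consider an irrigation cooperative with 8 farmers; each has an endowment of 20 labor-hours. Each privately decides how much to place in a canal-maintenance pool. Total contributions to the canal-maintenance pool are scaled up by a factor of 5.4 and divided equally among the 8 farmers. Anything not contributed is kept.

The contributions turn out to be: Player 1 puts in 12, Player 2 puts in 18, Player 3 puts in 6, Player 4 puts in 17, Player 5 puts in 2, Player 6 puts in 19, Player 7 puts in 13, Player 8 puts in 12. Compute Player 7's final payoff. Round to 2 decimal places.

73.83 labor-hours

Total contributed: 12 + 18 + 6 + 17 + 2 + 19 + 13 + 12 = 99.
Each receives 5.4 × 99 / 8 = 66.83 from the canal-maintenance pool.
Player 7 keeps 20 − 13 = 7, so Player 7's payoff is 7 + 66.83 = 73.83.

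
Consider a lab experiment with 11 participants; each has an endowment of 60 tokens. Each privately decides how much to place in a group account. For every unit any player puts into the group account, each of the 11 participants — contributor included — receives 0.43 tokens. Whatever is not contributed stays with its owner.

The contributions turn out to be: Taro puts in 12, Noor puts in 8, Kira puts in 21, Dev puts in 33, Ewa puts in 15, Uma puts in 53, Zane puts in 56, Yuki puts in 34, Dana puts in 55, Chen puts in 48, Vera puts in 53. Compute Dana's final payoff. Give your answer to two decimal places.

171.84 tokens

Total contributed: 12 + 8 + 21 + 33 + 15 + 53 + 56 + 34 + 55 + 48 + 53 = 388.
Each receives 0.43 × 388 = 166.84 from the group account.
Dana keeps 60 − 55 = 5, so Dana's payoff is 5 + 166.84 = 171.84.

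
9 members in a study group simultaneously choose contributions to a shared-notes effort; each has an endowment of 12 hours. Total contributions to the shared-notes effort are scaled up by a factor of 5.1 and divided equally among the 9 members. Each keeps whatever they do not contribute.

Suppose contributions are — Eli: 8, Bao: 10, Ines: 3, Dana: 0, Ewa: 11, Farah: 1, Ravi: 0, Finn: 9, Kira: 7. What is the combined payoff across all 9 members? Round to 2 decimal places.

308.90 hours

Total contributed: 8 + 10 + 3 + 0 + 11 + 1 + 0 + 9 + 7 = 49; total kept: 9 × 12 − 49 = 59.
The shared-notes effort pays out 5.1 × 49 = 249.90 in aggregate.
Group total = 59 + 249.90 = 308.90.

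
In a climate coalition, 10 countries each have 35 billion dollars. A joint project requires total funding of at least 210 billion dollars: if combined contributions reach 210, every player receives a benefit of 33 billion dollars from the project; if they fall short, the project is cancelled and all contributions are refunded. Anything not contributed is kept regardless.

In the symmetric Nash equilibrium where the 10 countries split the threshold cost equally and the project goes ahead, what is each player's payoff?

47 billion dollars

Equal share of the threshold: 210/10 = 21.
At this profile no one gains by cutting their contribution: any cut drops the total below 210, the project is cancelled, contributions are refunded, and the deviator ends with 35, which is less than 35 − 21 + 33 = 47. Contributing more than 21 just wastes the excess. So contributing exactly 21 is a best response.
Each player's payoff: 35 − 21 + 33 = 47.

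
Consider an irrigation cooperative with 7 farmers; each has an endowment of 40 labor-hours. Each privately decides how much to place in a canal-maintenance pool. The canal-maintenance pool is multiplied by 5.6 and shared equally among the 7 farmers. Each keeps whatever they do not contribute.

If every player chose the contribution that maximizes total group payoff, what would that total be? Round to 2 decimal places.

1568.00 labor-hours

Each contributed unit returns 5.600 to the group as a whole (0.8000 to each of 7 players), which exceeds 1, so the social optimum is full contribution: group total = 5.600 × 280 = 1568.00.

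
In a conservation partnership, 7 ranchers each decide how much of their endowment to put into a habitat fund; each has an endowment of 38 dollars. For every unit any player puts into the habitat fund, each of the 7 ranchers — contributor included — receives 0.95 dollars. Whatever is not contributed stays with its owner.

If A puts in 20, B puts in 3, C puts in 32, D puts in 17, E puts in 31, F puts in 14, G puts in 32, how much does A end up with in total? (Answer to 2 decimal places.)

Total contributed: 20 + 3 + 32 + 17 + 31 + 14 + 32 = 149.
Each receives 0.95 × 149 = 141.55 from the habitat fund.
A keeps 38 − 20 = 18, so A's payoff is 18 + 141.55 = 159.55.

159.55 dollars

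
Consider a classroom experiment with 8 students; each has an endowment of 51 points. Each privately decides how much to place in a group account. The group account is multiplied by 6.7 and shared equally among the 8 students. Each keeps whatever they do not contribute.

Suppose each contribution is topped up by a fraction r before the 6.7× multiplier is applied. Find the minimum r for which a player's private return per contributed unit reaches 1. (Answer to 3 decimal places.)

0.194

With matching at rate r, one contributed unit becomes (1 + r) in the group account and returns 6.7 × (1 + r) / 8 to the contributor.
Setting this equal to 1: 1 + r = 8/6.7 = 1.1940.
So the minimum matching rate is r = 1.1940 − 1 = 0.194.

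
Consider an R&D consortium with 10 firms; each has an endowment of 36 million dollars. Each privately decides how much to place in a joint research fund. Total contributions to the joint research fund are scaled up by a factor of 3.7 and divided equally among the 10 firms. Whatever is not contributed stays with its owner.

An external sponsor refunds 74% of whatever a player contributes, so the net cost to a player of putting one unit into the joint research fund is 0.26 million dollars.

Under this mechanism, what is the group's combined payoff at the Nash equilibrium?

1598.40 million dollars

The effective private return per unit is now (3.7/10) / 0.26 = 1.4231 > 1, so every player's dominant strategy flips to full contribution.
So the Nash equilibrium is full contribution by all 10; the group earns 10 × (36 × 0.74 + 3.7 × 36) = 1598.40.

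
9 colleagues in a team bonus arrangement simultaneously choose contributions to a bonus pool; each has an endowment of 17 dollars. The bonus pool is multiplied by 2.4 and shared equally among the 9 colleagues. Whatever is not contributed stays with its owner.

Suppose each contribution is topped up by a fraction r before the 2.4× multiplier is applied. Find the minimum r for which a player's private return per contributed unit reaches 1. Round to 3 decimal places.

2.750

With matching at rate r, one contributed unit becomes (1 + r) in the bonus pool and returns 2.4 × (1 + r) / 9 to the contributor.
Setting this equal to 1: 1 + r = 9/2.4 = 3.7500.
So the minimum matching rate is r = 3.7500 − 1 = 2.750.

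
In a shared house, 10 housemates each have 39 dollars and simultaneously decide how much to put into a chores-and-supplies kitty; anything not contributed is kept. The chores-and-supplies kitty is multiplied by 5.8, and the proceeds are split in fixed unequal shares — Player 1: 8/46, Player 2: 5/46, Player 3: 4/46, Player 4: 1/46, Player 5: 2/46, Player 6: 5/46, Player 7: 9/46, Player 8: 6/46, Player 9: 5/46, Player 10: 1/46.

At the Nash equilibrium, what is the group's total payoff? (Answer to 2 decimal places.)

764.40 dollars

For player j, contributing a unit is worthwhile iff 5.8 × (j's share) ≥ 1, i.e. iff j's share is at least 0.1724.
Player 1 and Player 7 clear that bar, contributing 39 each; the remaining 8 contribute 0. Total contributed: 78.
The chores-and-supplies kitty pays out 5.8 × 78 = 452.40 in total (split across the unequal shares, but the aggregate is all that matters for the group sum).
The 8 free-riders keep 39 each, adding 312. Group total = 312 + 452.40 = 764.40.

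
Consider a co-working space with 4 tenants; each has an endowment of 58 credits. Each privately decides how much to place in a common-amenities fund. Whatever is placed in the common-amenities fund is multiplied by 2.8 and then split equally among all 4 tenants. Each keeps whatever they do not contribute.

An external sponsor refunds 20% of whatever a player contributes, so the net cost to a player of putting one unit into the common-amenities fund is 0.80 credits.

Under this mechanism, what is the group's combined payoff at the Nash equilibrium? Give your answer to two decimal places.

232.00 credits

The effective private return is (2.8/4) / 0.80 = 0.8750, which is still under 1, so the mechanism doesn't change anyone's dominant strategy: zero contribution.
Everyone keeps their endowment and the group total is 4 × 58 = 232.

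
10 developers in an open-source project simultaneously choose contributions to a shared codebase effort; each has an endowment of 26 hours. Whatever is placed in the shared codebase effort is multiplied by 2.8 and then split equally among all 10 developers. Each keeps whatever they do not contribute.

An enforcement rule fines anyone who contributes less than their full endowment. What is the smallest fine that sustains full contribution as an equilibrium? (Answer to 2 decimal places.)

18.72 hours

Given the others contribute fully, the best deviation is to contribute 0 (any partial contribution still incurs the fine and gives up units whose private return 0.2800 is below 1).
Deviating from 26 to 0 saves 26 hours but forfeits the deviator's share of the drop in the shared codebase effort: 2.8/10 × 26 = 7.28.
So the deviation gain is 26 − 7.28 = 18.72, and the fine must be at least 18.72 hours to wipe it out.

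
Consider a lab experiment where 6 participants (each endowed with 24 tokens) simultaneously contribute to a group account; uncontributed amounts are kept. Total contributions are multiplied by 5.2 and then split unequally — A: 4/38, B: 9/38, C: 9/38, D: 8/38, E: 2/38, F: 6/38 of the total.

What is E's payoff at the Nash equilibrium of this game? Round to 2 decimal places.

43.71 tokens

For player j, contributing a unit is worthwhile iff 5.2 × (j's share) ≥ 1, i.e. iff j's share is at least 0.1923.
B, C and D are above the threshold, contributing 24 each; the remaining 3 contribute 0. Total contributed: 72.
E keeps 24 and receives 5.2 × 72 × 2/38 = 19.71 from the group account, for a payoff of 43.71.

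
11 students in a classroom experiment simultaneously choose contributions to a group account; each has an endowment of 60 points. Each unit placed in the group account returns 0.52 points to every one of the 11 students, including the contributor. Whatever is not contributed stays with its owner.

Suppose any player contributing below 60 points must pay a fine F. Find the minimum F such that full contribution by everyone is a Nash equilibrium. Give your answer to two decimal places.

28.80 points

Given the others contribute fully, the best deviation is to contribute 0 (any partial contribution still incurs the fine and gives up units whose private return 0.52 is below 1).
Deviating from 60 to 0 saves 60 points but forfeits the deviator's share of the drop in the group account: 0.52 × 60 = 31.20.
So the deviation gain is 60 − 31.20 = 28.80, and the fine must be at least 28.80 points to wipe it out.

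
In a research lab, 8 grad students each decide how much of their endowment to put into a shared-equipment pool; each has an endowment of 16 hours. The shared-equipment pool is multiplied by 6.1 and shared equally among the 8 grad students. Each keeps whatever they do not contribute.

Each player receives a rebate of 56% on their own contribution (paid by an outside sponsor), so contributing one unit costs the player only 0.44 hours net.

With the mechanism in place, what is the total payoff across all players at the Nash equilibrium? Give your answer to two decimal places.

852.48 hours

Under the mechanism each unit contributed yields (6.1/8) / 0.44 = 1.7330 back to its contributor per unit of net cost, which exceeds 1, making full contribution the dominant choice for everyone.
So the Nash equilibrium is full contribution by all 8; the group earns 8 × (16 × 0.56 + 6.1 × 16) = 852.48.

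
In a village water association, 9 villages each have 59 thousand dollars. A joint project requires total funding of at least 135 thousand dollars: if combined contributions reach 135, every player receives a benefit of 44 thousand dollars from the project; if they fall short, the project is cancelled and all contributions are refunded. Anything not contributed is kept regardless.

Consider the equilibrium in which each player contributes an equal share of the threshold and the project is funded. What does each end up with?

Equal share of the threshold: 135/9 = 15.
At this profile no one gains by cutting their contribution: any cut drops the total below 135, the project is cancelled, contributions are refunded, and the deviator ends with 59, which is less than 59 − 15 + 44 = 88. Contributing more than 15 just wastes the excess. So contributing exactly 15 is a best response.
Each player's payoff: 59 − 15 + 44 = 88.

88 thousand dollars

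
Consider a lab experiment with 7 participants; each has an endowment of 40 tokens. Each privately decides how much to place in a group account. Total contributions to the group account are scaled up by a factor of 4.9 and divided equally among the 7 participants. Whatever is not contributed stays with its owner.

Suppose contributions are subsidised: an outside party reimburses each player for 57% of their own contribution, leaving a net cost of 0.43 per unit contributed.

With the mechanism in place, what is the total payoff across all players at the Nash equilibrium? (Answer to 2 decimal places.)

Under the mechanism each unit contributed yields (4.9/7) / 0.43 = 1.6279 back to its contributor per unit of net cost, which exceeds 1, making full contribution the dominant choice for everyone.
So the Nash equilibrium is full contribution by all 7; the group earns 7 × (40 × 0.57 + 4.9 × 40) = 1531.60.

1531.60 tokens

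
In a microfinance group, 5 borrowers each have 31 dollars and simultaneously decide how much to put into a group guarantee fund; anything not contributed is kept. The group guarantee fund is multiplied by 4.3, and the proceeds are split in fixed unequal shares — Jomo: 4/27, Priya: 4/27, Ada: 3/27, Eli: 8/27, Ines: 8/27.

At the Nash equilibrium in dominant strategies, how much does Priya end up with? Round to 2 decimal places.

Player j's private return per contributed unit is 4.3 × (j's share). Contributing is weakly dominant for j when that share is at least 1/4.3 = 0.2326, and contributing 0 is dominant otherwise.
Eli and Ines are above the threshold, contributing 31 each; the remaining 3 contribute 0. Total contributed: 62.
Priya keeps 31 and receives 4.3 × 62 × 4/27 = 39.50 from the group guarantee fund, for a payoff of 70.50.

70.50 dollars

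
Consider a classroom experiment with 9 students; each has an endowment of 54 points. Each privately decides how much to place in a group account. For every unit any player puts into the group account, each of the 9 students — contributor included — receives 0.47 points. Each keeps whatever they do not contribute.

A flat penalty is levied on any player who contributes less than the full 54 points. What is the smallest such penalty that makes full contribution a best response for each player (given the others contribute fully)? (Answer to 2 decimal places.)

Given the others contribute fully, the best deviation is to contribute 0 (any partial contribution still incurs the fine and gives up units whose private return 0.47 is below 1).
Deviating from 54 to 0 saves 54 points but forfeits the deviator's share of the drop in the group account: 0.47 × 54 = 25.38.
So the deviation gain is 54 − 25.38 = 28.62, and the fine must be at least 28.62 points to wipe it out.

28.62 points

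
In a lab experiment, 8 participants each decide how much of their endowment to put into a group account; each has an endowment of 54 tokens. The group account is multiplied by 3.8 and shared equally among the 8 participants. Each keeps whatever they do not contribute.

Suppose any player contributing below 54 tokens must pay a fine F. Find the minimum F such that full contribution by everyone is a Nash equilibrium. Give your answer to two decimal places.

Given the others contribute fully, the best deviation is to contribute 0 (any partial contribution still incurs the fine and gives up units whose private return 0.4750 is below 1).
Deviating from 54 to 0 saves 54 tokens but forfeits the deviator's share of the drop in the group account: 3.8/8 × 54 = 25.65.
So the deviation gain is 54 − 25.65 = 28.35, and the fine must be at least 28.35 tokens to wipe it out.

28.35 tokens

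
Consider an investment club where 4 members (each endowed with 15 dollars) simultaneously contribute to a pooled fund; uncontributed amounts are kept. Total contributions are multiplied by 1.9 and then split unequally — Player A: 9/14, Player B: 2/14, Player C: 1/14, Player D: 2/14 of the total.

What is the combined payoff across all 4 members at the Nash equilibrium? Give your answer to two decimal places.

For player j, contributing a unit is worthwhile iff 1.9 × (j's share) ≥ 1, i.e. iff j's share is at least 0.5263.
Only Player A (9/14) clears that bar, contributing 15; the remaining 3 contribute 0. Total contributed: 15.
The pooled fund pays out 1.9 × 15 = 28.50 in total (split across the unequal shares, but the aggregate is all that matters for the group sum).
The 3 free-riders keep 15 each, adding 45. Group total = 45 + 28.50 = 73.50.

73.50 dollars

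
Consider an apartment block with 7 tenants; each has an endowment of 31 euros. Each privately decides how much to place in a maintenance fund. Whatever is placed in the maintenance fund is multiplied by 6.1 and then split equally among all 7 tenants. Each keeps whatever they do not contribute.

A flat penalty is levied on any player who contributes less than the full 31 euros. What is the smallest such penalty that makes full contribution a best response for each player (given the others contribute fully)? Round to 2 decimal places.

Given the others contribute fully, the best deviation is to contribute 0 (any partial contribution still incurs the fine and gives up units whose private return 0.8714 is below 1).
Deviating from 31 to 0 saves 31 euros but forfeits the deviator's share of the drop in the maintenance fund: 6.1/7 × 31 = 27.01.
So the deviation gain is 31 − 27.01 = 3.99, and the fine must be at least 3.99 euros to wipe it out.

3.99 euros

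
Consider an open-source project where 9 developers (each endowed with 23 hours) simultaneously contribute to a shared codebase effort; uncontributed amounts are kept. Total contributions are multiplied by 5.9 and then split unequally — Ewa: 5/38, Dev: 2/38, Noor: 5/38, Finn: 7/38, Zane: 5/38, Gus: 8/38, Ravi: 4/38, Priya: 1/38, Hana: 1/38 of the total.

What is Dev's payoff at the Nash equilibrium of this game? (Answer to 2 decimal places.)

Each unit j contributes comes back to j as 5.9 × (j's share), so j prefers to contribute only if that share exceeds 1/5.9 = 0.1695; otherwise keeping the unit dominates.
Finn and Gus are above the threshold, contributing 23 each; the remaining 7 contribute 0. Total contributed: 46.
Dev keeps 23 and receives 5.9 × 46 × 2/38 = 14.28 from the shared codebase effort, for a payoff of 37.28.

37.28 hours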